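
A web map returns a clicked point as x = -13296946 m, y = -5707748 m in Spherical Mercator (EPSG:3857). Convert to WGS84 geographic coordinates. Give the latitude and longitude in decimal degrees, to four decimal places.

lat -45.5451°, lon -119.4485°

R = 6378137 m. λ = x/R = -119.44849824°.
φ = 2·arctan(exp(y/R)) − 90° = 2·arctan(0.40865) − 90° = -45.54509714°.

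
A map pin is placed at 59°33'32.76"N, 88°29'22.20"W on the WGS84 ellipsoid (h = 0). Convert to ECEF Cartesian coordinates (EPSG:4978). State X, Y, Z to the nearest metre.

X 85395 m, Y -3238423 m, Z 5475754 m

WGS84: a = 6378137 m, e² = 0.006694380; N(φ) = a/√(1−e²sin²φ) = 6394065.196 m.
X = (N+h)·cosφ·cosλ = 85394.976 m; Y = (N+h)·cosφ·sinλ = -3238423.150 m; Z = (N(1−e²)+h)·sinφ = 5475753.696 m.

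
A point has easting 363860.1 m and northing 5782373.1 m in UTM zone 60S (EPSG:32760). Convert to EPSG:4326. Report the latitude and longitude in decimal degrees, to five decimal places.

lat -38.09620°, lon 175.44740°

Zone 60S: λ₀ = 177°, k₀ = 0.9996, false easting 500000 m, false northing 10000000 m.
Meridian distance M = (N − FN)/k₀ = -4219314.6 m.
Inverse transverse Mercator on WGS84 gives φ = -38.09619985°, λ = 175.44739986°.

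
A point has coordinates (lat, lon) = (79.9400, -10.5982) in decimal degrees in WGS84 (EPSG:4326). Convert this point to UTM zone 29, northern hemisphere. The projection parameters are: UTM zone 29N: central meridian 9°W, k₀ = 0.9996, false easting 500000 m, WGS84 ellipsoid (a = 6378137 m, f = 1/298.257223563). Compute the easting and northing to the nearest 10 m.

E 468840 m, N 8875320 m

Zone 29 central meridian λ₀ = 6×29 − 183 = -9°; Δλ = -1.5982°.
Transverse Mercator on WGS84 with k₀ = 0.9996 gives E = 468837.577 m, N = 8875316.879 m.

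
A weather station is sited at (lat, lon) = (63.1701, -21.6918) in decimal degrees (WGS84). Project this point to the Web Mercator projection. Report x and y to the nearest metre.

Web Mercator is spherical with R = a = 6378137 m.
x = R·λ = 6378137 × -0.378593331 = -2414720.130 m.
y = R·ln tan(π/4 + φ/2) = 6378137 × 1.433346737 = 9142081.856 m.

x -2414720 m, y 9142082 m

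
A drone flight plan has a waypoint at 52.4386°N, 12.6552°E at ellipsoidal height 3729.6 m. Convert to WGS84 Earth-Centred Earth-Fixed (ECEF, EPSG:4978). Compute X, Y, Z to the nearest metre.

WGS84: a = 6378137 m, e² = 0.006694380; N(φ) = a/√(1−e²sin²φ) = 6391594.529 m.
X = (N+h)·cosφ·cosλ = 3803948.095 m; Y = (N+h)·cosφ·sinλ = 854131.884 m; Z = (N(1−e²)+h)·sinφ = 5035658.859 m.

X 3803948 m, Y 854132 m, Z 5035659 m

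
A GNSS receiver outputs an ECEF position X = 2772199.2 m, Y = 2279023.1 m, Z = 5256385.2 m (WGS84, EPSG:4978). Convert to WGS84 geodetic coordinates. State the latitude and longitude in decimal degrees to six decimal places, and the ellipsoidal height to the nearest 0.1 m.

lat 55.856100°, lon 39.423601°, h 1110.4 m

λ = atan2(Y, X) = 39.42360081°; p = √(X²+Y²) = 3588737.2 m.
Bowring's method on WGS84 (a = 6378137 m, b = 6356752.314 m) gives φ = 55.85609990°, h = 1110.367 m.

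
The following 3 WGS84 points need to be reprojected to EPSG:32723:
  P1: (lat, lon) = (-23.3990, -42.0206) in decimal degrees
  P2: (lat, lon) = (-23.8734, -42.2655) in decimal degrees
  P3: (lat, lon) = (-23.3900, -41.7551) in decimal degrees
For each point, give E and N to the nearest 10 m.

UTM zone 23S: λ₀ = -45°, k₀ = 0.9996.
P1 (-23.3990°, -42.0206°) → (804523.247, 7409163.653) m.
P2 (-23.8734°, -42.2655°) → (778471.917, 7357098.928) m.
P3 (-23.3900°, -41.7551°) → (831701.533, 7409574.734) m.

P1: E 804520 m, N 7409160 m; P2: E 778470 m, N 7357100 m; P3: E 831700 m, N 7409570 m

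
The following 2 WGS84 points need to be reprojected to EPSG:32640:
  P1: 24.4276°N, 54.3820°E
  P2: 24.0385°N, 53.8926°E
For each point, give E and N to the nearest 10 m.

UTM zone 40N: λ₀ = 57°, k₀ = 0.9996.
P1 (24.4276°, 54.3820°) → (234546.433, 2704078.302) m.
P2 (24.0385°, 53.8926°) → (183932.867, 2661982.687) m.

P1: E 234550 m, N 2704080 m; P2: E 183930 m, N 2661980 m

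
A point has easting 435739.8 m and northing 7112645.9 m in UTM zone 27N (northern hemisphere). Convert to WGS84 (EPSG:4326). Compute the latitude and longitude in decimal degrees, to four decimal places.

lat 64.1343°, lon -22.3202°

Zone 27N: λ₀ = -21°, k₀ = 0.9996, false easting 500000 m.
Meridian distance M = (N − FN)/k₀ = 7115492.1 m.
Inverse transverse Mercator on WGS84 gives φ = 64.13429973°, λ = -22.32019972°.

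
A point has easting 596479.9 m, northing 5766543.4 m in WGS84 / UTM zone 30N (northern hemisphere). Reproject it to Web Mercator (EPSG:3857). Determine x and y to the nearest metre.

x -177365 m, y 6807560 m

Unproject from UTM 30N (λ₀ = -3°) → φ = 52.04110013°, λ = -1.59330009°.
Web Mercator (R = 6378137 m): x = -177365.355 m, y = 6807560.299 m.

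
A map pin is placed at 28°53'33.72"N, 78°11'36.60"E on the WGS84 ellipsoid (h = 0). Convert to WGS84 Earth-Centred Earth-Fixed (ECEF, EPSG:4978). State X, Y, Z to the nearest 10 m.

X 1143470 m, Y 5470360 m, Z 3063490 m

WGS84: a = 6378137 m, e² = 0.006694380; N(φ) = a/√(1−e²sin²φ) = 6383126.822 m.
X = (N+h)·cosφ·cosλ = 1143466.028 m; Y = (N+h)·cosφ·sinλ = 5470362.823 m; Z = (N(1−e²)+h)·sinφ = 3063494.321 m.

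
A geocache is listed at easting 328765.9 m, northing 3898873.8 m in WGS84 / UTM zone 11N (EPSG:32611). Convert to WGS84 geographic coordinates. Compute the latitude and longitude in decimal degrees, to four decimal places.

Zone 11N: λ₀ = -117°, k₀ = 0.9996, false easting 500000 m.
Meridian distance M = (N − FN)/k₀ = 3900434.0 m.
Inverse transverse Mercator on WGS84 gives φ = 35.21830013°, λ = -118.88140050°.

lat 35.2183°, lon -118.8814°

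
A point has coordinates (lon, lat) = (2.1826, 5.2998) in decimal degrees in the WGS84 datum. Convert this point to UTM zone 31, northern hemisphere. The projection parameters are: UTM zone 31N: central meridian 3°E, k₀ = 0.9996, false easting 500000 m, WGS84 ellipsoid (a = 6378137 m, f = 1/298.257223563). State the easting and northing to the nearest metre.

Zone 31 central meridian λ₀ = 6×31 − 183 = 3°; Δλ = -0.8174°.
Transverse Mercator on WGS84 with k₀ = 0.9996 gives E = 409427.054 m, N = 585863.565 m.

E 409427 m, N 585864 m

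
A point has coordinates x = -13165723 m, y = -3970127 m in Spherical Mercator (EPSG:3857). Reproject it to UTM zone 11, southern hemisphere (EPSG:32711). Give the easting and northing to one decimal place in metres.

Web Mercator inverse (R = 6378137 m) → φ = -33.56190368°, λ = -118.26970197°.
UTM 11S forward: E = 382143.490 m, N = 6285695.535 m.

E 382143.5 m, N 6285695.5 m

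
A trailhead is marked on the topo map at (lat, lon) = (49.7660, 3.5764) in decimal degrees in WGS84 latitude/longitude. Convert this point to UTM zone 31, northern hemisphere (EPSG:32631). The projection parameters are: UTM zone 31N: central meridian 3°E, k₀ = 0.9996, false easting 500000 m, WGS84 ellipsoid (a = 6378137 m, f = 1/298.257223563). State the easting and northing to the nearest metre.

Zone 31 central meridian λ₀ = 6×31 − 183 = 3°; Δλ = +0.5764°.
Transverse Mercator on WGS84 with k₀ = 0.9996 gives E = 541508.940 m, N = 5512773.437 m.

E 541509 m, N 5512773 m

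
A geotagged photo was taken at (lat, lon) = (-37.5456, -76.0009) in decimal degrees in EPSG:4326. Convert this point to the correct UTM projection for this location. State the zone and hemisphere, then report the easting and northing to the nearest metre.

Zone 18S: E 411583 m, N 5844129 m

Longitude -76.0009° lies in the 6° band [-78°, -72°), giving zone 18; latitude is south of the equator, so 18S.
Zone 18 central meridian λ₀ = 6×18 − 183 = -75°; Δλ = -1.0009°.
Transverse Mercator on WGS84 with k₀ = 0.9996 gives E = 411583.034 m, N = 5844129.006 m.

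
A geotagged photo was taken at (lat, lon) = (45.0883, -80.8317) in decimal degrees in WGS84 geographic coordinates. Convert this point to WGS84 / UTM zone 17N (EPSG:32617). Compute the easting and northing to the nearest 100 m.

E 513200 m, N 4992800 m

Zone 17 central meridian λ₀ = 6×17 − 183 = -81°; Δλ = +0.1683°.
Transverse Mercator on WGS84 with k₀ = 0.9996 gives E = 513244.225 m, N = 4992773.263 m.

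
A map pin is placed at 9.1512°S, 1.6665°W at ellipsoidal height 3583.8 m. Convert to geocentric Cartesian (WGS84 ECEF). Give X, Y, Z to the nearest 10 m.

X 6298360 m, Y -183250 m, Z -1008250 m

WGS84: a = 6378137 m, e² = 0.006694380; N(φ) = a/√(1−e²sin²φ) = 6378677.063 m.
X = (N+h)·cosφ·cosλ = 6298362.848 m; Y = (N+h)·cosφ·sinλ = -183245.305 m; Z = (N(1−e²)+h)·sinφ = -1008245.871 m.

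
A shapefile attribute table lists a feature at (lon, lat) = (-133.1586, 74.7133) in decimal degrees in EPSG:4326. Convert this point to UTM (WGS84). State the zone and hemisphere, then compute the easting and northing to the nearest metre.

Zone 8N: E 554183 m, N 8292459 m

Longitude -133.1586° lies in the 6° band [-138°, -132°), giving zone 8; latitude is north of the equator, so 8N.
Zone 8 central meridian λ₀ = 6×8 − 183 = -135°; Δλ = +1.8414°.
Transverse Mercator on WGS84 with k₀ = 0.9996 gives E = 554183.173 m, N = 8292458.988 m.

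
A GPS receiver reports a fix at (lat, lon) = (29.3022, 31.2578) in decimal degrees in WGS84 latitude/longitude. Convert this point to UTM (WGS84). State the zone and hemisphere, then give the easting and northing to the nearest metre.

Longitude 31.2578° lies in the 6° band [30°, 36°), giving zone 36; latitude is north of the equator, so 36N.
Zone 36 central meridian λ₀ = 6×36 − 183 = 33°; Δλ = -1.7422°.
Transverse Mercator on WGS84 with k₀ = 0.9996 gives E = 330792.079 m, N = 3242726.842 m.

Zone 36N: E 330792 m, N 3242727 m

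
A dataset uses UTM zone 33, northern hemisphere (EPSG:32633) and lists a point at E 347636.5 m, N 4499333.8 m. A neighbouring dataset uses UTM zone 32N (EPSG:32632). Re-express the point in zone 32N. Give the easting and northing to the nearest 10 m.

E 855100 m, N 4506250 m

UTM 33N → geographic: φ = 40.63079975°, λ = 13.19839993°.
UTM 32N (λ₀ = 9°) forward: E = 855103.515 m, N = 4506253.928 m.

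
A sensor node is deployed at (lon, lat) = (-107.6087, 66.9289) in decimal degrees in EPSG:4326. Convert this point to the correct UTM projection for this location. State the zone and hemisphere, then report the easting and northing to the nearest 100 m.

Zone 13N: E 385900 m, N 7425800 m

Longitude -107.6087° lies in the 6° band [-108°, -102°), giving zone 13; latitude is north of the equator, so 13N.
Zone 13 central meridian λ₀ = 6×13 − 183 = -105°; Δλ = -2.6087°.
Transverse Mercator on WGS84 with k₀ = 0.9996 gives E = 385949.547 m, N = 7425843.372 m.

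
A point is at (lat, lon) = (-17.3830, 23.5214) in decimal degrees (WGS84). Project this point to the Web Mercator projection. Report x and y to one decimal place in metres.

Web Mercator is spherical with R = a = 6378137 m.
x = R·λ = 6378137 × 0.410525875 = 2618390.271 m.
y = R·ln tan(π/4 + φ/2) = 6378137 × -0.308154943 = -1965454.443 m.

x 2618390.3 m, y -1965454.4 m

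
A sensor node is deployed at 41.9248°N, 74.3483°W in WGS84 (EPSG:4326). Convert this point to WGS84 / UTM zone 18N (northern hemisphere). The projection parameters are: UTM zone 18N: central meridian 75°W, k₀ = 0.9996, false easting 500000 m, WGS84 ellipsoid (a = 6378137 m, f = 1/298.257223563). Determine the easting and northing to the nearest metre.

E 554036 m, N 4641632 m

Zone 18 central meridian λ₀ = 6×18 − 183 = -75°; Δλ = +0.6517°.
Transverse Mercator on WGS84 with k₀ = 0.9996 gives E = 554035.870 m, N = 4641632.245 m.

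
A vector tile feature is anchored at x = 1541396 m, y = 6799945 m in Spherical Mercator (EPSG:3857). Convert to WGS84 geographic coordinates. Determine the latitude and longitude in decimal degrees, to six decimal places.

lat 51.999002°, lon 13.846596°

R = 6378137 m. λ = x/R = 13.84659586°.
φ = 2·arctan(exp(y/R)) − 90° = 2·arctan(2.90413) − 90° = 51.99900197°.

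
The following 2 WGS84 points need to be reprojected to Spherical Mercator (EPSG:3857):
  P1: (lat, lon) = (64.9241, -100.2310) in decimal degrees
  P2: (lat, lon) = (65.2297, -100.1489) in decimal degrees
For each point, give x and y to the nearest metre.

Web Mercator: x = R·λ, y = R·ln tan(π/4+φ/2), R = 6378137 m.
P1 (64.9241°, -100.2310°) → (-11157663.882, 9588407.457) m.
P2 (65.2297°, -100.1489°) → (-11148524.552, 9669137.242) m.

P1: x -11157664 m, y 9588407 m; P2: x -11148525 m, y 9669137 m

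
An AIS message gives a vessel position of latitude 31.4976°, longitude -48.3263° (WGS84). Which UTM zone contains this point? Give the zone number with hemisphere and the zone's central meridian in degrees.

UTM zone = ⌊(λ + 180)/6⌋ + 1; -48.3263° ∈ [-54°, -48°) → zone 22.
Hemisphere: N (φ ≥ 0).
Central meridian λ₀ = 6×22 − 183 = -51°.

Zone 22N, central meridian -51°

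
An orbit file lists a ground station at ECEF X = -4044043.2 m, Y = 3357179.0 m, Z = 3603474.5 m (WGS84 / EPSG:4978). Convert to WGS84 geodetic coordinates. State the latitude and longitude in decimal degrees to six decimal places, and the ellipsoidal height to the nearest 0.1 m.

λ = atan2(Y, X) = 140.30209978°; p = √(X²+Y²) = 5255942.9 m.
Bowring's method on WGS84 (a = 6378137 m, b = 6356752.314 m) gives φ = 34.61420020°, h = 1319.016 m.

lat 34.614200°, lon 140.302100°, h 1319.0 m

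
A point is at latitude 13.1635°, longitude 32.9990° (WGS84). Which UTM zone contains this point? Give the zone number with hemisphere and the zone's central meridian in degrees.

UTM zone = ⌊(λ + 180)/6⌋ + 1; 32.9990° ∈ [30°, 36°) → zone 36.
Hemisphere: N (φ ≥ 0).
Central meridian λ₀ = 6×36 − 183 = 33°.

Zone 36N, central meridian 33°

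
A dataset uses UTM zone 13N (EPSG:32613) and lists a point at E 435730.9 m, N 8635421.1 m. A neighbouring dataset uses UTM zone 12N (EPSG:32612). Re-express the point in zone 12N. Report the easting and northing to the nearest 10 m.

UTM 13N → geographic: φ = 77.78099970°, λ = -107.72109912°.
UTM 12N (λ₀ = -111°) forward: E = 577431.726 m, N = 8636095.297 m.

E 577430 m, N 8636100 m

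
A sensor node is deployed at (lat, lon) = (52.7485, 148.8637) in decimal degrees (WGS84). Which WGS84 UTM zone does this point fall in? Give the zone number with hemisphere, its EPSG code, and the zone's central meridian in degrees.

Zone 55N (EPSG:32655), central meridian 147°

UTM zone = ⌊(λ + 180)/6⌋ + 1; 148.8637° ∈ [144°, 150°) → zone 55.
Hemisphere: N (φ ≥ 0).
Central meridian λ₀ = 6×55 − 183 = 147°.
EPSG code: 32655.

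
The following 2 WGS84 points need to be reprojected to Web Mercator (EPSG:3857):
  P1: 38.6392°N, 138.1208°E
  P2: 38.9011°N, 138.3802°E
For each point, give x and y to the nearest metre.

P1: x 15375537 m, y 4670121 m; P2: x 15404413 m, y 4707515 m

Web Mercator: x = R·λ, y = R·ln tan(π/4+φ/2), R = 6378137 m.
P1 (38.6392°, 138.1208°) → (15375537.124, 4670121.053) m.
P2 (38.9011°, 138.3802°) → (15404413.400, 4707514.881) m.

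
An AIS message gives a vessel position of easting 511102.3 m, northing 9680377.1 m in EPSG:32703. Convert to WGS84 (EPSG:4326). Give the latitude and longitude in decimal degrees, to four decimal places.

lat -2.8917°, lon -164.9001°

Zone 3S: λ₀ = -165°, k₀ = 0.9996, false easting 500000 m, false northing 10000000 m.
Meridian distance M = (N − FN)/k₀ = -319750.8 m.
Inverse transverse Mercator on WGS84 gives φ = -2.89169958°, λ = -164.90010013°.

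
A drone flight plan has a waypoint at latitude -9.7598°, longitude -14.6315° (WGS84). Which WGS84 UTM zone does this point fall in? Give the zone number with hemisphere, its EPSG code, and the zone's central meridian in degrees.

Zone 28S (EPSG:32728), central meridian -15°

UTM zone = ⌊(λ + 180)/6⌋ + 1; -14.6315° ∈ [-18°, -12°) → zone 28.
Hemisphere: S (φ < 0).
Central meridian λ₀ = 6×28 − 183 = -15°.
EPSG code: 32728.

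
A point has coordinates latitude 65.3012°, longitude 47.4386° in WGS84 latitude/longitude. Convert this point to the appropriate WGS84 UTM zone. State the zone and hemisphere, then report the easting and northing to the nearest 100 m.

Zone 38N: E 613700 m, N 7244200 m

Longitude 47.4386° lies in the 6° band [42°, 48°), giving zone 38; latitude is north of the equator, so 38N.
Zone 38 central meridian λ₀ = 6×38 − 183 = 45°; Δλ = +2.4386°.
Transverse Mercator on WGS84 with k₀ = 0.9996 gives E = 613677.432 m, N = 7244221.688 m.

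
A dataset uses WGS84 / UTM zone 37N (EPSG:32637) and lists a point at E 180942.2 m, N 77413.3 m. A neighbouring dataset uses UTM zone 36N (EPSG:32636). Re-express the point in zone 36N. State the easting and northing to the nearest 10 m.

E 848850 m, N 77430 m

UTM 37N → geographic: φ = 0.69950002°, λ = 36.13369985°.
UTM 36N (λ₀ = 33°) forward: E = 848851.610 m, N = 77432.363 m.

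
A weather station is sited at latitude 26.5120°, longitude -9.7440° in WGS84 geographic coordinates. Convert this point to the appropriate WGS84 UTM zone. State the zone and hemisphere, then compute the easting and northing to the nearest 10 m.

Zone 29N: E 425870 m, N 2932600 m

Longitude -9.7440° lies in the 6° band [-12°, -6°), giving zone 29; latitude is north of the equator, so 29N.
Zone 29 central meridian λ₀ = 6×29 − 183 = -9°; Δλ = -0.7440°.
Transverse Mercator on WGS84 with k₀ = 0.9996 gives E = 425866.678 m, N = 2932601.480 m.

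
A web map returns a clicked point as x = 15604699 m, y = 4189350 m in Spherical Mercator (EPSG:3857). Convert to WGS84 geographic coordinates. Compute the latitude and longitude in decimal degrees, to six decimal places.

R = 6378137 m. λ = x/R = 140.17939616°.
φ = 2·arctan(exp(y/R)) − 90° = 2·arctan(1.92867) − 90° = 35.18719951°.

lat 35.187200°, lon 140.179396°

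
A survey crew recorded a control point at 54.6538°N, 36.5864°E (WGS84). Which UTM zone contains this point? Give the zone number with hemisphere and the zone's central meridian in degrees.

UTM zone = ⌊(λ + 180)/6⌋ + 1; 36.5864° ∈ [36°, 42°) → zone 37.
Hemisphere: N (φ ≥ 0).
Central meridian λ₀ = 6×37 − 183 = 39°.

Zone 37N, central meridian 39°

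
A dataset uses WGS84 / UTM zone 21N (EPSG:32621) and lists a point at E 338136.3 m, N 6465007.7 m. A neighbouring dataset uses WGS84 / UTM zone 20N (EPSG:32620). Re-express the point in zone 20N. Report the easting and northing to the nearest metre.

UTM 21N → geographic: φ = 58.29620042°, λ = -59.76170055°.
UTM 20N (λ₀ = -63°) forward: E = 689784.892 m, N = 6466252.636 m.

E 689785 m, N 6466253 m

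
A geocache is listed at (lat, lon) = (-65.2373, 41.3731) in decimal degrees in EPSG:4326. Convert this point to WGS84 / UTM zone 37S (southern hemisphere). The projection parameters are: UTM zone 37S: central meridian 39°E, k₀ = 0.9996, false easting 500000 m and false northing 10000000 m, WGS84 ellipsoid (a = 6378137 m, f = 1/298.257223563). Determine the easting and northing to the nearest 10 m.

E 610890 m, N 2763010 m

Zone 37 central meridian λ₀ = 6×37 − 183 = 39°; Δλ = +2.3731°.
Transverse Mercator on WGS84 with k₀ = 0.9996 gives E = 610893.169 m, N = 2763012.633 m.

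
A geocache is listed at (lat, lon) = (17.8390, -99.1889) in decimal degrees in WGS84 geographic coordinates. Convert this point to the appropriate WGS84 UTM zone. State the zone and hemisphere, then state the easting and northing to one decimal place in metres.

Zone 14N: E 479984.5 m, N 1972383.4 m

Longitude -99.1889° lies in the 6° band [-102°, -96°), giving zone 14; latitude is north of the equator, so 14N.
Zone 14 central meridian λ₀ = 6×14 − 183 = -99°; Δλ = -0.1889°.
Transverse Mercator on WGS84 with k₀ = 0.9996 gives E = 479984.453 m, N = 1972383.383 m.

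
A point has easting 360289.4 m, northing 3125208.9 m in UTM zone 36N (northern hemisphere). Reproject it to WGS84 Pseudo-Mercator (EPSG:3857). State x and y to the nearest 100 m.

Unproject from UTM 36N (λ₀ = 33°) → φ = 28.24540028°, λ = 31.57590015°.
Web Mercator (R = 6378137 m): x = 3515013.126 m, y = 3279948.528 m.

x 3515000 m, y 3279900 m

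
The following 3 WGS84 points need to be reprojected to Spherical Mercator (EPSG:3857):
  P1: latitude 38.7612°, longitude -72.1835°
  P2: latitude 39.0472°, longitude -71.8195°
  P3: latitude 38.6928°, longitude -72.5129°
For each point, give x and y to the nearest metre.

Web Mercator: x = R·λ, y = R·ln tan(π/4+φ/2), R = 6378137 m.
P1 (38.7612°, -72.1835°) → (-8035430.464, 4687523.017) m.
P2 (39.0472°, -71.8195°) → (-7994910.169, 4728434.824) m.
P3 (38.6928°, -72.5129°) → (-8072099.104, 4677762.850) m.

P1: x -8035430 m, y 4687523 m; P2: x -7994910 m, y 4728435 m; P3: x -8072099 m, y 4677763 m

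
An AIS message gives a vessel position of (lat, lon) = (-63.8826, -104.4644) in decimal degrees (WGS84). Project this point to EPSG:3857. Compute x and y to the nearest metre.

x -11628924 m, y -9320014 m

Web Mercator is spherical with R = a = 6378137 m.
x = R·λ = 6378137 × -1.823247731 = -11628923.814 m.
y = R·ln tan(π/4 + φ/2) = 6378137 × -1.461243961 = -9320014.173 m.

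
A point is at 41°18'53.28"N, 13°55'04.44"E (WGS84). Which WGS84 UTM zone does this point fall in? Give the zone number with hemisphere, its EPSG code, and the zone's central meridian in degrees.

UTM zone = ⌊(λ + 180)/6⌋ + 1; 13.9179° ∈ [12°, 18°) → zone 33.
Hemisphere: N (φ ≥ 0).
Central meridian λ₀ = 6×33 − 183 = 15°.
EPSG code: 32633.

Zone 33N (EPSG:32633), central meridian 15°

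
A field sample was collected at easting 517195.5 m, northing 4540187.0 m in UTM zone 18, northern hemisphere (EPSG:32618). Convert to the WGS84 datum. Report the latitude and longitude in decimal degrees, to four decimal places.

Zone 18N: λ₀ = -75°, k₀ = 0.9996, false easting 500000 m.
Meridian distance M = (N − FN)/k₀ = 4542003.8 m.
Inverse transverse Mercator on WGS84 gives φ = 41.01269980°, λ = -74.79549960°.

lat 41.0127°, lon -74.7955°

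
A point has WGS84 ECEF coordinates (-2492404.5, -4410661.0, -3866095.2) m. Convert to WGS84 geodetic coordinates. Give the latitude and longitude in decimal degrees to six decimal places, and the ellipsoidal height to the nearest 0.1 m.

λ = atan2(Y, X) = -119.47020015°; p = √(X²+Y²) = 5066163.3 m.
Bowring's method on WGS84 (a = 6378137 m, b = 6356752.314 m) gives φ = -37.53369966°, h = 2567.909 m.

lat -37.533700°, lon -119.470200°, h 2567.9 m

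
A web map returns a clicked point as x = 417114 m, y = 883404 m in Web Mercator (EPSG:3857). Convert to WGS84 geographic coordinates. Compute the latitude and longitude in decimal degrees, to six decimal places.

lat 7.910501°, lon 3.746999°

R = 6378137 m. λ = x/R = 3.74699881°.
φ = 2·arctan(exp(y/R)) − 90° = 2·arctan(1.14856) − 90° = 7.91050139°.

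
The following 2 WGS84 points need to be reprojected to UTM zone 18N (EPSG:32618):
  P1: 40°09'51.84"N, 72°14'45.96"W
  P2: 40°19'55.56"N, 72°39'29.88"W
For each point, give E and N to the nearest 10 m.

UTM zone 18N: λ₀ = -75°, k₀ = 0.9996.
P1 (40.1644°, -72.2461°) → (734522.714, 4449641.003) m.
P2 (40.3321°, -72.6583°) → (698924.195, 4467249.900) m.

P1: E 734520 m, N 4449640 m; P2: E 698920 m, N 4467250 m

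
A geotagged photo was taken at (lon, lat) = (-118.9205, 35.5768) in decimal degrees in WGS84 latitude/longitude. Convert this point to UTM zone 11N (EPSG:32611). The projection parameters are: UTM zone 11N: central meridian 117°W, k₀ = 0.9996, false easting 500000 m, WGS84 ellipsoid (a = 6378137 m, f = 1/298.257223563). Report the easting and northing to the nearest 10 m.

Zone 11 central meridian λ₀ = 6×11 − 183 = -117°; Δλ = -1.9205°.
Transverse Mercator on WGS84 with k₀ = 0.9996 gives E = 325979.231 m, N = 3938708.221 m.

E 325980 m, N 3938710 m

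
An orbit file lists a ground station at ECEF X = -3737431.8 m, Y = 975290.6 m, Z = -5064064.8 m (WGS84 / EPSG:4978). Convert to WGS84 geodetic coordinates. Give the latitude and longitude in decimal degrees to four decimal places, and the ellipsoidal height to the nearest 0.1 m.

λ = atan2(Y, X) = 165.37469962°; p = √(X²+Y²) = 3862588.3 m.
Bowring's method on WGS84 (a = 6378137 m, b = 6356752.314 m) gives φ = -52.85089952°, h = 4421.486 m.

lat -52.8509°, lon 165.3747°, h 4421.5 m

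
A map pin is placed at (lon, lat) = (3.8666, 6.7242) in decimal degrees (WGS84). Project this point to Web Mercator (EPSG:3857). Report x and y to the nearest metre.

Web Mercator is spherical with R = a = 6378137 m.
x = R·λ = 6378137 × 0.067484901 = 430427.943 m.
y = R·ln tan(π/4 + φ/2) = 6378137 × 0.117629764 = 750258.751 m.

x 430428 m, y 750259 m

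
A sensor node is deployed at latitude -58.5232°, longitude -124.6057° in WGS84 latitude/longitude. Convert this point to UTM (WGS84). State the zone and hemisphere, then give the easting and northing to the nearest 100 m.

Zone 10S: E 406500 m, N 3511900 m

Longitude -124.6057° lies in the 6° band [-126°, -120°), giving zone 10; latitude is south of the equator, so 10S.
Zone 10 central meridian λ₀ = 6×10 − 183 = -123°; Δλ = -1.6057°.
Transverse Mercator on WGS84 with k₀ = 0.9996 gives E = 406482.270 m, N = 3511920.265 m.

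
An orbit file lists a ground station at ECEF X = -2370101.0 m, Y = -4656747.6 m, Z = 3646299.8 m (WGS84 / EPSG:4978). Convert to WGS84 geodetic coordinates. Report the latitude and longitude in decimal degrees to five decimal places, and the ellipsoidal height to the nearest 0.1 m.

lat 35.08930°, lon -116.97430°, h 560.1 m

λ = atan2(Y, X) = -116.97430048°; p = √(X²+Y²) = 5225196.4 m.
Bowring's method on WGS84 (a = 6378137 m, b = 6356752.314 m) gives φ = 35.08929970°, h = 560.067 m.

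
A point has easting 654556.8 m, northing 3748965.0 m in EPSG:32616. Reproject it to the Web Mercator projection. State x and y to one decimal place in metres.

x -9498780.8 m, y 4011319.3 m

Unproject from UTM 16N (λ₀ = -87°) → φ = 33.86970013°, λ = -85.32900013°.
Web Mercator (R = 6378137 m): x = -9498780.845 m, y = 4011319.328 m.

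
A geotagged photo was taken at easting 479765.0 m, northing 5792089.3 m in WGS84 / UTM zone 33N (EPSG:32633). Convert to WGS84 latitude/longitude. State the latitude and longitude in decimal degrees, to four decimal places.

lat 52.2788°, lon 14.7034°

Zone 33N: λ₀ = 15°, k₀ = 0.9996, false easting 500000 m.
Meridian distance M = (N − FN)/k₀ = 5794407.1 m.
Inverse transverse Mercator on WGS84 gives φ = 52.27879993°, λ = 14.70339989°.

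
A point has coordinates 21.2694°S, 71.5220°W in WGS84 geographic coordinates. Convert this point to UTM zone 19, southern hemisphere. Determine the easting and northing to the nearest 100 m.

E 238300 m, N 7645900 m

Zone 19 central meridian λ₀ = 6×19 − 183 = -69°; Δλ = -2.5220°.
Transverse Mercator on WGS84 with k₀ = 0.9996 gives E = 238302.040 m, N = 7645946.399 m.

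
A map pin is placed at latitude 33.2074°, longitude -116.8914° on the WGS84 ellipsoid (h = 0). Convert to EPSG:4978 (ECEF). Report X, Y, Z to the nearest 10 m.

WGS84: a = 6378137 m, e² = 0.006694380; N(φ) = a/√(1−e²sin²φ) = 6384550.111 m.
X = (N+h)·cosφ·cosλ = -2416151.380 m; Y = (N+h)·cosφ·sinλ = -4764266.755 m; Z = (N(1−e²)+h)·sinφ = 3473226.998 m.

X -2416150 m, Y -4764270 m, Z 3473230 m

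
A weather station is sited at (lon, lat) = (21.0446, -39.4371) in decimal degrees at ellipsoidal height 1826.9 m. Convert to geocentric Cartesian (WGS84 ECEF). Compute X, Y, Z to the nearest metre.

WGS84: a = 6378137 m, e² = 0.006694380; N(φ) = a/√(1−e²sin²φ) = 6386769.134 m.
X = (N+h)·cosφ·cosλ = 4604960.216 m; Y = (N+h)·cosφ·sinλ = 1771792.612 m; Z = (N(1−e²)+h)·sinφ = -4031072.994 m.

X 4604960 m, Y 1771793 m, Z -4031073 m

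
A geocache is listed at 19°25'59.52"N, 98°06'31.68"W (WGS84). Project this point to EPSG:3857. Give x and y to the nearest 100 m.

x -10921400 m, y 2206000 m

Web Mercator is spherical with R = a = 6378137 m.
x = R·λ = 6378137 × -1.712321585 = -10921421.658 m.
y = R·ln tan(π/4 + φ/2) = 6378137 × 0.345869834 = 2206005.188 m.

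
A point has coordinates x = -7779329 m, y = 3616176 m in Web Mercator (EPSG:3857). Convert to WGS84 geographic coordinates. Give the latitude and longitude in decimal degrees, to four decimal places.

lat 30.8723°, lon -69.8829°

R = 6378137 m. λ = x/R = -69.88290141°.
φ = 2·arctan(exp(y/R)) − 90° = 2·arctan(1.76291) − 90° = 30.87230040°.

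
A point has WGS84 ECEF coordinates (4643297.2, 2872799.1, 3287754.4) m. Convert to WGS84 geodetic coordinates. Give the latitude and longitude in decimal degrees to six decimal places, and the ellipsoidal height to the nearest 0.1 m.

λ = atan2(Y, X) = 31.74499954°; p = √(X²+Y²) = 5460145.0 m.
Bowring's method on WGS84 (a = 6378137 m, b = 6356752.314 m) gives φ = 31.22400011°, h = 1153.614 m.

lat 31.224000°, lon 31.745000°, h 1153.6 m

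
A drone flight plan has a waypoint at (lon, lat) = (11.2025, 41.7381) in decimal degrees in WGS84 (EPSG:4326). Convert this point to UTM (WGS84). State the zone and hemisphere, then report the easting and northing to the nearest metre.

Zone 32N: E 683157 m, N 4623043 m

Longitude 11.2025° lies in the 6° band [6°, 12°), giving zone 32; latitude is north of the equator, so 32N.
Zone 32 central meridian λ₀ = 6×32 − 183 = 9°; Δλ = +2.2025°.
Transverse Mercator on WGS84 with k₀ = 0.9996 gives E = 683157.058 m, N = 4623042.645 m.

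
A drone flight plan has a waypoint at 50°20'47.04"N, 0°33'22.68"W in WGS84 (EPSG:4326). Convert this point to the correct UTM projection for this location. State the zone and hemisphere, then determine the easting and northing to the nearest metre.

Zone 30N: E 673862 m, N 5580002 m

Longitude -0.5563° lies in the 6° band [-6°, 0°), giving zone 30; latitude is north of the equator, so 30N.
Zone 30 central meridian λ₀ = 6×30 − 183 = -3°; Δλ = +2.4437°.
Transverse Mercator on WGS84 with k₀ = 0.9996 gives E = 673861.522 m, N = 5580001.564 m.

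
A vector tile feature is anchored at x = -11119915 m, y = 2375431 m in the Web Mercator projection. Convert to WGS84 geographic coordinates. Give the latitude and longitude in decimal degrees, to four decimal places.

R = 6378137 m. λ = x/R = -99.89189603°.
φ = 2·arctan(exp(y/R)) − 90° = 2·arctan(1.45126) − 90° = 20.86199875°.

lat 20.8620°, lon -99.8919°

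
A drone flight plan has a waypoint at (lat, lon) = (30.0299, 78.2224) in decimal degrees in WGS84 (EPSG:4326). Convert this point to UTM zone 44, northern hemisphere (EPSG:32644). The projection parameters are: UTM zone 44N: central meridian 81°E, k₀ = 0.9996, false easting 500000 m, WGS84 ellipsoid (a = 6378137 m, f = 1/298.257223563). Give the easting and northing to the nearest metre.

E 232135 m, N 3325349 m

Zone 44 central meridian λ₀ = 6×44 − 183 = 81°; Δλ = -2.7776°.
Transverse Mercator on WGS84 with k₀ = 0.9996 gives E = 232134.507 m, N = 3325349.478 m.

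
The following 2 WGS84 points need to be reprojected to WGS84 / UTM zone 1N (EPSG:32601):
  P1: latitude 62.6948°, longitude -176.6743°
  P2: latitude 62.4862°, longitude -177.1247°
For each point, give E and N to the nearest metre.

P1: E 516669 m, N 6951628 m; P2: E 493573 m, N 6928351 m

UTM zone 1N: λ₀ = -177°, k₀ = 0.9996.
P1 (62.6948°, -176.6743°) → (516669.478, 6951627.566) m.
P2 (62.4862°, -177.1247°) → (493572.876, 6928351.431) m.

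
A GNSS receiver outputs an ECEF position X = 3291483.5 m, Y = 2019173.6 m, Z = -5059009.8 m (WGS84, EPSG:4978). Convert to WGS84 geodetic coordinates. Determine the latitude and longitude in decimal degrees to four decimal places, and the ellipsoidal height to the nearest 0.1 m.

lat -52.8315°, lon 31.5272°, h -284.6 m

λ = atan2(Y, X) = 31.52719931°; p = √(X²+Y²) = 3861466.8 m.
Bowring's method on WGS84 (a = 6378137 m, b = 6356752.314 m) gives φ = -52.83149990°, h = -284.587 m.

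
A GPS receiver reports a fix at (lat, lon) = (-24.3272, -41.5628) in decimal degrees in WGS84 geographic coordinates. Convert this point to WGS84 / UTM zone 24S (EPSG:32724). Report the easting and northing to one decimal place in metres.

E 239940.5 m, N 7307150.1 m

Zone 24 central meridian λ₀ = 6×24 − 183 = -39°; Δλ = -2.5628°.
Transverse Mercator on WGS84 with k₀ = 0.9996 gives E = 239940.466 m, N = 7307150.075 m.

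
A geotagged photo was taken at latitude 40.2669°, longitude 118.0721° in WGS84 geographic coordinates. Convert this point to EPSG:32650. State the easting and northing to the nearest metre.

E 591158 m, N 4457932 m

Zone 50 central meridian λ₀ = 6×50 − 183 = 117°; Δλ = +1.0721°.
Transverse Mercator on WGS84 with k₀ = 0.9996 gives E = 591157.727 m, N = 4457932.471 m.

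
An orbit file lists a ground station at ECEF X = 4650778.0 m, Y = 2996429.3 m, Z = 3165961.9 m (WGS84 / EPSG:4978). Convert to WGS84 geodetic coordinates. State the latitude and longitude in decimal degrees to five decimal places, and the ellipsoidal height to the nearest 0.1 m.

λ = atan2(Y, X) = 32.79310038°; p = √(X²+Y²) = 5532479.1 m.
Bowring's method on WGS84 (a = 6378137 m, b = 6356752.314 m) gives φ = 29.94649969°, h = 1453.576 m.

lat 29.94650°, lon 32.79310°, h 1453.6 m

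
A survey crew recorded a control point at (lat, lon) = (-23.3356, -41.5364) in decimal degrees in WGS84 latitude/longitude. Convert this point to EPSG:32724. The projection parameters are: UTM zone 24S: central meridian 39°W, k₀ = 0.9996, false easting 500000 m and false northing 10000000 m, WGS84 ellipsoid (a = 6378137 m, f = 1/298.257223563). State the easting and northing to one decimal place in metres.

E 240654.4 m, N 7417053.7 m

Zone 24 central meridian λ₀ = 6×24 − 183 = -39°; Δλ = -2.5364°.
Transverse Mercator on WGS84 with k₀ = 0.9996 gives E = 240654.373 m, N = 7417053.738 m.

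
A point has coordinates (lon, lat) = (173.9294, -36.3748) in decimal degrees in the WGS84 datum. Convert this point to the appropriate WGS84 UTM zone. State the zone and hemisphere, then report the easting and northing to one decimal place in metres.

Longitude 173.9294° lies in the 6° band [168°, 174°), giving zone 59; latitude is south of the equator, so 59S.
Zone 59 central meridian λ₀ = 6×59 − 183 = 171°; Δλ = +2.9294°.
Transverse Mercator on WGS84 with k₀ = 0.9996 gives E = 762799.157 m, N = 5970493.132 m.

Zone 59S: E 762799.2 m, N 5970493.1 m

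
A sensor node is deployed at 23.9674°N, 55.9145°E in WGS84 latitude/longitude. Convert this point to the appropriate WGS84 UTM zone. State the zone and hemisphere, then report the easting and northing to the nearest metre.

Zone 40N: E 389560 m, N 2651042 m

Longitude 55.9145° lies in the 6° band [54°, 60°), giving zone 40; latitude is north of the equator, so 40N.
Zone 40 central meridian λ₀ = 6×40 − 183 = 57°; Δλ = -1.0855°.
Transverse Mercator on WGS84 with k₀ = 0.9996 gives E = 389560.377 m, N = 2651042.278 m.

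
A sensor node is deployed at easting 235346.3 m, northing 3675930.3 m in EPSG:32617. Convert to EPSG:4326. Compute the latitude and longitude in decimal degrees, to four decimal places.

Zone 17N: λ₀ = -81°, k₀ = 0.9996, false easting 500000 m.
Meridian distance M = (N − FN)/k₀ = 3677401.3 m.
Inverse transverse Mercator on WGS84 gives φ = 33.18990015°, λ = -83.83869990°.

lat 33.1899°, lon -83.8387°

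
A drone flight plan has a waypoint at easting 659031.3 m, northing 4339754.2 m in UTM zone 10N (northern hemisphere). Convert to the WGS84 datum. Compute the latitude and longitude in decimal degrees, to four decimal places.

lat 39.1925°, lon -121.1585°

Zone 10N: λ₀ = -123°, k₀ = 0.9996, false easting 500000 m.
Meridian distance M = (N − FN)/k₀ = 4341490.8 m.
Inverse transverse Mercator on WGS84 gives φ = 39.19250032°, λ = -121.15850010°.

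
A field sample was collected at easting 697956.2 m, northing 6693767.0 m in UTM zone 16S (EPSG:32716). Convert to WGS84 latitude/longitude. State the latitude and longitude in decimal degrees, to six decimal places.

lat -29.870800°, lon -84.950400°

Zone 16S: λ₀ = -87°, k₀ = 0.9996, false easting 500000 m, false northing 10000000 m.
Meridian distance M = (N − FN)/k₀ = -3307556.0 m.
Inverse transverse Mercator on WGS84 gives φ = -29.87080019°, λ = -84.95039969°.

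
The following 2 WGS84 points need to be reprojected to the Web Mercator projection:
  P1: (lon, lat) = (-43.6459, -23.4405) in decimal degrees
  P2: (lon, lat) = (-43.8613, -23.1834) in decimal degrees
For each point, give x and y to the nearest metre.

Web Mercator: x = R·λ, y = R·ln tan(π/4+φ/2), R = 6378137 m.
P1 (-23.4405°, -43.6459°) → (-4858639.363, -2685377.301) m.
P2 (-23.1834°, -43.8613°) → (-4882617.582, -2654212.884) m.

P1: x -4858639 m, y -2685377 m; P2: x -4882618 m, y -2654213 m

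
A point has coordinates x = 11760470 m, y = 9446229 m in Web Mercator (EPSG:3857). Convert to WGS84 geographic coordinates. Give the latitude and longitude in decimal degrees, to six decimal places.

R = 6378137 m. λ = x/R = 105.64609949°.
φ = 2·arctan(exp(y/R)) − 90° = 2·arctan(4.39748) − 90° = 64.37730113°.

lat 64.377301°, lon 105.646099°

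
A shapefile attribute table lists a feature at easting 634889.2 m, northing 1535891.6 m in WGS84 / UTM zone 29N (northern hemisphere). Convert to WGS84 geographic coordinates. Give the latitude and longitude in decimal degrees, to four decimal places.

lat 13.8898°, lon -7.7516°

Zone 29N: λ₀ = -9°, k₀ = 0.9996, false easting 500000 m.
Meridian distance M = (N − FN)/k₀ = 1536506.2 m.
Inverse transverse Mercator on WGS84 gives φ = 13.88980002°, λ = -7.75159990°.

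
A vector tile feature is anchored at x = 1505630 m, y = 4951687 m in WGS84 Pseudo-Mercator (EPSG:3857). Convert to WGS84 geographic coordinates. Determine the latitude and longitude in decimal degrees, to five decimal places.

lat 40.58750°, lon 13.52530°

R = 6378137 m. λ = x/R = 13.52530441°.
φ = 2·arctan(exp(y/R)) − 90° = 2·arctan(2.17353) − 90° = 40.58749940°.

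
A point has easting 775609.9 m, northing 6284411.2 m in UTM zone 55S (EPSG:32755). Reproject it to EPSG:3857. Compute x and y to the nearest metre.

Unproject from UTM 55S (λ₀ = 147°) → φ = -33.54439978°, λ = 149.96820002°.
Web Mercator (R = 6378137 m): x = 16694383.661 m, y = -3967788.883 m.

x 16694384 m, y -3967789 m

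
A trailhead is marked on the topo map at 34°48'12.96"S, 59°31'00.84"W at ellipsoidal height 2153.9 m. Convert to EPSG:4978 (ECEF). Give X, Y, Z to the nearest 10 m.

WGS84: a = 6378137 m, e² = 0.006694380; N(φ) = a/√(1−e²sin²φ) = 6385103.268 m.
X = (N+h)·cosφ·cosλ = 2660534.198 m; Y = (N+h)·cosφ·sinλ = -4519738.770 m; Z = (N(1−e²)+h)·sinφ = -3621226.904 m.

X 2660530 m, Y -4519740 m, Z -3621230 m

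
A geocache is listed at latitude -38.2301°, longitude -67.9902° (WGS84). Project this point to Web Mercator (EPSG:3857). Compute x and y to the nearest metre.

x -7568634 m, y -4611982 m

Web Mercator is spherical with R = a = 6378137 m.
x = R·λ = 6378137 × -1.186652849 = -7568634.443 m.
y = R·ln tan(π/4 + φ/2) = 6378137 × -0.723092404 = -4611982.416 m.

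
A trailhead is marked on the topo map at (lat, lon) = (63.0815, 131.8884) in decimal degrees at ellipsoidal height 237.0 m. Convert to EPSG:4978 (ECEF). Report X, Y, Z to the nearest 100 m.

X -1933200 m, Y 2155400 m, Z 5664300 m

WGS84: a = 6378137 m, e² = 0.006694380; N(φ) = a/√(1−e²sin²φ) = 6395178.281 m.
X = (N+h)·cosφ·cosλ = -1933172.147 m; Y = (N+h)·cosφ·sinλ = 2155433.312 m; Z = (N(1−e²)+h)·sinφ = 5664307.818 m.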